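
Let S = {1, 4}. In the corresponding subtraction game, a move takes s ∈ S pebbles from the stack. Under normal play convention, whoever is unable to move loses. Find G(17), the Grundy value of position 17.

0

G(0) = 0
G(1) = mex{0} = 1
G(2) = mex{1} = 0
G(3) = mex{0} = 1
G(4) = mex{1,0} = 2
G(5) = mex{2,1} = 0
G(6) = mex{0,0} = 1
G(7) = mex{1,1} = 0
G(8) = mex{0,2} = 1
G(9) = mex{1,0} = 2
G(10) = mex{2,1} = 0
G(11) = mex{0,0} = 1
G(12) = mex{1,1} = 0
G(13) = mex{0,2} = 1
G(14) = mex{1,0} = 2
G(15) = mex{2,1} = 0
G(16) = mex{0,0} = 1
G(17) = mex{1,1} = 0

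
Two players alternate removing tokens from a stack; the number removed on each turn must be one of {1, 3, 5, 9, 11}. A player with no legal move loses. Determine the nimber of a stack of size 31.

n :  0  1  2  3  4  5  6  7  8  9 10 11 12 13 14 15 16 17 18 19 20 21 22 23 24 25 26 27 28 29 30 31
G :  0  1  0  1  0  1  0  1  0  1  0  1  0  1  0  1  0  1  0  1  0  1  0  1  0  1  0  1  0  1  0  1

1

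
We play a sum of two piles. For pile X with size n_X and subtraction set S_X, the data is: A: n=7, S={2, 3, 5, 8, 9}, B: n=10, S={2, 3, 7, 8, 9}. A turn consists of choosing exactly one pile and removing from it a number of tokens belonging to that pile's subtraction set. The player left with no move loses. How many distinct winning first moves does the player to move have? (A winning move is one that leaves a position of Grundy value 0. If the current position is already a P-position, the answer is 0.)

3

Pile A, S = {2, 3, 5, 8, 9}:
n : 0 1 2 3 4 5 6 7
G : 0 0 1 1 2 2 3 0
G_A(7) = 0.
Pile B, S = {2, 3, 7, 8, 9}:
n :  0  1  2  3  4  5  6  7  8  9 10
G :  0  0  1  1  2  0  0  1  1  2  2
G_B(10) = 2.
Combined Grundy value = 0 ⊕ 2 = 2.
A winning move leaves total XOR = 0, i.e. changes one component's Grundy value g to g ⊕ X where X is the current total.
Pile A: need g' = 0⊕2 = 2. Options: 7−2→G=2, 7−3→G=2, 7−5→G=1. Hits: 2.
Pile B: need g' = 2⊕2 = 0. Options: 10−2→G=1, 10−3→G=1, 10−7→G=1, 10−8→G=1, 10−9→G=0. Hits: 1.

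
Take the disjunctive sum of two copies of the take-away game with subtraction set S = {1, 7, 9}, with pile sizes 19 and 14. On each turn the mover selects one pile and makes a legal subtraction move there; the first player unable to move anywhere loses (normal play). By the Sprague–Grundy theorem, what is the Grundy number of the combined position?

All piles use S = {1, 7, 9}:
G(0) = 0
G(1) = mex{0} = 1
G(2) = mex{1} = 0
G(3) = mex{0} = 1
G(4) = mex{1} = 0
G(5) = mex{0} = 1
G(6) = mex{1} = 0
G(7) = mex{0,0} = 1
G(8) = mex{1,1} = 0
G(9) = mex{0,0,0} = 1
G(10) = mex{1,1,1} = 0
G(11) = mex{0,0,0} = 1
G(12) = mex{1,1,1} = 0
G(13) = mex{0,0,0} = 1
G(14) = mex{1,1,1} = 0
G(15) = mex{0,0,0} = 1
G(16) = mex{1,1,1} = 0
G(17) = mex{0,0,0} = 1
G(18) = mex{1,1,1} = 0
G(19) = mex{0,0,0} = 1
Pile A: G(19) = 1.
Pile B: G(14) = 0.
Combined Grundy value = 1 ⊕ 0 = 1.

1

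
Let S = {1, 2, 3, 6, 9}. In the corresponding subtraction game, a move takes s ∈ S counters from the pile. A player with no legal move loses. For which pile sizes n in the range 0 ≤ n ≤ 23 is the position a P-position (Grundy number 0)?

0, 4, 8, 12, 16, 20

n :  0  1  2  3  4  5  6  7  8  9 10 11 12 13 14 15 16 17 18 19 20 21 22 23
G :  0  1  2  3  0  1  2  3  0  1  2  3  0  1  2  3  0  1  2  3  0  1  2  3
P-positions are exactly the n with G(n) = 0.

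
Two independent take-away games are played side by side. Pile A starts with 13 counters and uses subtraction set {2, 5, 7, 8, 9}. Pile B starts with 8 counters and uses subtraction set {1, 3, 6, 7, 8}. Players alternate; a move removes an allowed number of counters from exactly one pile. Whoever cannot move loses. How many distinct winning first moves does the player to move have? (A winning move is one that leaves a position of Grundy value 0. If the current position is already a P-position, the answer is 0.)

Pile A, S = {2, 5, 7, 8, 9}:
n :  0  1  2  3  4  5  6  7  8  9 10 11 12 13
G :  0  0  1  1  0  2  1  3  2  2  3  3  4  4
G_A(13) = 4.
Pile B, S = {1, 3, 6, 7, 8}:
n : 0 1 2 3 4 5 6 7 8
G : 0 1 0 1 0 1 2 3 2
G_B(8) = 2.
Combined Grundy value = 4 ⊕ 2 = 6.
A winning move leaves total XOR = 0, i.e. changes one component's Grundy value g to g ⊕ X where X is the current total.
Pile A: need g' = 4⊕6 = 2. Options: 13−2→G=3, 13−5→G=2, 13−7→G=1, 13−8→G=2, 13−9→G=0. Hits: 2.
Pile B: need g' = 2⊕6 = 4. Options: 8−1→G=3, 8−3→G=1, 8−6→G=0, 8−7→G=1, 8−8→G=0. Hits: 0.

2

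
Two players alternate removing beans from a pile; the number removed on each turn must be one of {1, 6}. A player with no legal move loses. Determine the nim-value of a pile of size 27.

n :  0  1  2  3  4  5  6  7  8  9 10 11 12 13 14 15 16 17 18 19 20 21 22 23 24 25 26 27
G :  0  1  0  1  0  1  2  0  1  0  1  0  1  2  0  1  0  1  0  1  2  0  1  0  1  0  1  2

2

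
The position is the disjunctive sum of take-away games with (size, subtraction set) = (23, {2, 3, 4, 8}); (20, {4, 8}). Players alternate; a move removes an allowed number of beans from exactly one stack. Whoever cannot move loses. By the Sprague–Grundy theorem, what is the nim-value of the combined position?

0

Stack A, S = {2, 3, 4, 8}:
n :  0  1  2  3  4  5  6  7  8  9 10 11 12 13 14 15 16 17 18 19 20 21 22 23
G :  0  0  1  1  2  2  0  0  1  1  2  2  0  0  1  1  2  2  0  0  1  1  2  2
G_A(23) = 2.
Stack B, S = {4, 8}:
n :  0  1  2  3  4  5  6  7  8  9 10 11 12 13 14 15 16 17 18 19 20
G :  0  0  0  0  1  1  1  1  2  2  2  2  0  0  0  0  1  1  1  1  2
G_B(20) = 2.
Combined Grundy value = 2 ⊕ 2 = 0.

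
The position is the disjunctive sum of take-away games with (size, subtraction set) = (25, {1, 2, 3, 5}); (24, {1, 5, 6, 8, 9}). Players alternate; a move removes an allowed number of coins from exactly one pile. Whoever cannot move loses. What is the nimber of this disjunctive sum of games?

3

Pile A, S = {1, 2, 3, 5}:
G(0) = 0
G(1) = mex{0} = 1
G(2) = mex{1,0} = 2
G(3) = mex{2,1,0} = 3
G(4) = mex{3,2,1} = 0
G(5) = mex{0,3,2,0} = 1
G(6) = mex{1,0,3,1} = 2
G(7) = mex{2,1,0,2} = 3
G(8) = mex{3,2,1,3} = 0
G(9) = mex{0,3,2,0} = 1
G(10) = mex{1,0,3,1} = 2
G(11) = mex{2,1,0,2} = 3
G(12) = mex{3,2,1,3} = 0
G(13) = mex{0,3,2,0} = 1
G(14) = mex{1,0,3,1} = 2
G(15) = mex{2,1,0,2} = 3
G(16) = mex{3,2,1,3} = 0
G(17) = mex{0,3,2,0} = 1
G(18) = mex{1,0,3,1} = 2
G(19) = mex{2,1,0,2} = 3
G(20) = mex{3,2,1,3} = 0
G(21) = mex{0,3,2,0} = 1
G(22) = mex{1,0,3,1} = 2
G(23) = mex{2,1,0,2} = 3
G(24) = mex{3,2,1,3} = 0
G(25) = mex{0,3,2,0} = 1
G_A(25) = 1.
Pile B, S = {1, 5, 6, 8, 9}:
n :  0  1  2  3  4  5  6  7  8  9 10 11 12 13 14 15 16 17 18 19 20 21 22 23 24
G :  0  1  0  1  0  1  2  3  2  3  2  3  4  5  0  1  0  1  0  1  2  3  2  3  2
G_B(24) = 2.
Combined Grundy value = 1 ⊕ 2 = 3.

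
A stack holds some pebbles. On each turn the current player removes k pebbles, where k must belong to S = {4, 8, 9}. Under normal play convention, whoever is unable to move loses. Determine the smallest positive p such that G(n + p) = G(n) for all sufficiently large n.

13

n :  0  1  2  3  4  5  6  7  8  9 10 11 12 13 14 15 16 17 18 19 20 21 22 23 24 25 26 27
G :  0  0  0  0  1  1  1  1  2  2  2  2  3  0  0  0  0  1  1  1  1  2  2  2  2  3  0  0
G(n+13) = G(n) holds for n = 0,…,8 (a full window of length max(S) = 9), so the sequence is purely periodic with period 13.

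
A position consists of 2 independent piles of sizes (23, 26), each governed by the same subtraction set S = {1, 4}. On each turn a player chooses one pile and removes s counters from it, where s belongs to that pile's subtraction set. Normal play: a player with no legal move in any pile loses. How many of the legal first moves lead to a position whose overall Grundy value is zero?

0

All piles use S = {1, 4}:
n :  0  1  2  3  4  5  6  7  8  9 10 11 12 13 14 15 16 17 18 19 20 21 22 23 24 25 26
G :  0  1  0  1  2  0  1  0  1  2  0  1  0  1  2  0  1  0  1  2  0  1  0  1  2  0  1
Pile A: G(23) = 1.
Pile B: G(26) = 1.
Combined Grundy value = 1 ⊕ 1 = 0.
A winning move leaves total XOR = 0, i.e. changes one component's Grundy value g to g ⊕ X where X is the current total.
Pile A: target g' = 1⊕0 = 1, but every legal move changes the Grundy value (mex property), so 0 moves.
Pile B: target g' = 1⊕0 = 1, but every legal move changes the Grundy value (mex property), so 0 moves.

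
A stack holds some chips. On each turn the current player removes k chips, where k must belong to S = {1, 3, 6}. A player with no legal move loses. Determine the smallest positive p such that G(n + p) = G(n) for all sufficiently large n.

9

G(0) = 0
G(1) = mex{0} = 1
G(2) = mex{1} = 0
G(3) = mex{0,0} = 1
G(4) = mex{1,1} = 0
G(5) = mex{0,0} = 1
G(6) = mex{1,1,0} = 2
G(7) = mex{2,0,1} = 3
G(8) = mex{3,1,0} = 2
G(9) = mex{2,2,1} = 0
G(10) = mex{0,3,0} = 1
G(11) = mex{1,2,1} = 0
G(12) = mex{0,0,2} = 1
G(13) = mex{1,1,3} = 0
G(14) = mex{0,0,2} = 1
G(15) = mex{1,1,0} = 2
G(16) = mex{2,0,1} = 3
G(17) = mex{3,1,0} = 2
G(18) = mex{2,2,1} = 0
G(19) = mex{0,3,0} = 1
G(n+9) = G(n) holds for n = 0,…,5 (a full window of length max(S) = 6), so the sequence is purely periodic with period 9.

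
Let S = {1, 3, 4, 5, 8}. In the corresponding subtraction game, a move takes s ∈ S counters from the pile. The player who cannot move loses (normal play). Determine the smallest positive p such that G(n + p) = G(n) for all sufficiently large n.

9

n :  0  1  2  3  4  5  6  7  8  9 10 11 12 13 14 15 16 17 18 19
G :  0  1  0  1  2  3  2  3  4  0  1  0  1  2  3  2  3  4  0  1
G(n+9) = G(n) holds for n = 0,…,7 (a full window of length max(S) = 8), so the sequence is purely periodic with period 9.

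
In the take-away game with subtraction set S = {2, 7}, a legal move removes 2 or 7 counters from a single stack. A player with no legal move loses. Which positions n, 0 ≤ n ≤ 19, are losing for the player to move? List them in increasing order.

G(0) = 0
G(1) = mex{} = 0
G(2) = mex{0} = 1
G(3) = mex{0} = 1
G(4) = mex{1} = 0
G(5) = mex{1} = 0
G(6) = mex{0} = 1
G(7) = mex{0,0} = 1
G(8) = mex{1,0} = 2
G(9) = mex{1,1} = 0
G(10) = mex{2,1} = 0
G(11) = mex{0,0} = 1
G(12) = mex{0,0} = 1
G(13) = mex{1,1} = 0
G(14) = mex{1,1} = 0
G(15) = mex{0,2} = 1
G(16) = mex{0,0} = 1
G(17) = mex{1,0} = 2
G(18) = mex{1,1} = 0
G(19) = mex{2,1} = 0
P-positions are exactly the n with G(n) = 0.

0, 1, 4, 5, 9, 10, 13, 14, 18, 19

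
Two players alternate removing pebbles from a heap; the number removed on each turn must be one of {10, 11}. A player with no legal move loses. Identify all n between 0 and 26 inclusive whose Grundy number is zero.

n :  0  1  2  3  4  5  6  7  8  9 10 11 12 13 14 15 16 17 18 19 20 21 22 23 24 25 26
G :  0  0  0  0  0  0  0  0  0  0  1  1  1  1  1  1  1  1  1  1  2  0  0  0  0  0  0
P-positions are exactly the n with G(n) = 0.

0, 1, 2, 3, 4, 5, 6, 7, 8, 9, 21, 22, 23, 24, 25, 26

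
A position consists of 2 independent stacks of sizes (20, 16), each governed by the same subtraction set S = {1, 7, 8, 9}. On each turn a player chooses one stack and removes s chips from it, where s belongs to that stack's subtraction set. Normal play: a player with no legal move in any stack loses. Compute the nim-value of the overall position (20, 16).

All stacks use S = {1, 7, 8, 9}:
n :  0  1  2  3  4  5  6  7  8  9 10 11 12 13 14 15 16 17 18 19 20
G :  0  1  0  1  0  1  0  1  2  3  2  3  2  3  2  3  0  1  0  1  0
Stack A: G(20) = 0.
Stack B: G(16) = 0.
Combined Grundy value = 0 ⊕ 0 = 0.

0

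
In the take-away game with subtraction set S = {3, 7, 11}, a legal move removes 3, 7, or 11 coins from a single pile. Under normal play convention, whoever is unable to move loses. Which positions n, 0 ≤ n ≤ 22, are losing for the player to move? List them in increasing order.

G(0) = 0
G(1) = mex{} = 0
G(2) = mex{} = 0
G(3) = mex{0} = 1
G(4) = mex{0} = 1
G(5) = mex{0} = 1
G(6) = mex{1} = 0
G(7) = mex{1,0} = 2
G(8) = mex{1,0} = 2
G(9) = mex{0,0} = 1
G(10) = mex{2,1} = 0
G(11) = mex{2,1,0} = 3
G(12) = mex{1,1,0} = 2
G(13) = mex{0,0,0} = 1
G(14) = mex{3,2,1} = 0
G(15) = mex{2,2,1} = 0
G(16) = mex{1,1,1} = 0
G(17) = mex{0,0,0} = 1
G(18) = mex{0,3,2} = 1
G(19) = mex{0,2,2} = 1
G(20) = mex{1,1,1} = 0
G(21) = mex{1,0,0} = 2
G(22) = mex{1,0,3} = 2
P-positions are exactly the n with G(n) = 0.

0, 1, 2, 6, 10, 14, 15, 16, 20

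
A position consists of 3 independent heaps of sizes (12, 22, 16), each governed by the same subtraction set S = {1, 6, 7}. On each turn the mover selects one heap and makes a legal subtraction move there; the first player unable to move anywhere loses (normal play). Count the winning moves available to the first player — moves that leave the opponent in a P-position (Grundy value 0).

All heaps use S = {1, 6, 7}:
G(0) = 0
G(1) = mex{0} = 1
G(2) = mex{1} = 0
G(3) = mex{0} = 1
G(4) = mex{1} = 0
G(5) = mex{0} = 1
G(6) = mex{1,0} = 2
G(7) = mex{2,1,0} = 3
G(8) = mex{3,0,1} = 2
G(9) = mex{2,1,0} = 3
G(10) = mex{3,0,1} = 2
G(11) = mex{2,1,0} = 3
G(12) = mex{3,2,1} = 0
G(13) = mex{0,3,2} = 1
G(14) = mex{1,2,3} = 0
G(15) = mex{0,3,2} = 1
G(16) = mex{1,2,3} = 0
G(17) = mex{0,3,2} = 1
G(18) = mex{1,0,3} = 2
G(19) = mex{2,1,0} = 3
G(20) = mex{3,0,1} = 2
G(21) = mex{2,1,0} = 3
G(22) = mex{3,0,1} = 2
Heap A: G(12) = 0.
Heap B: G(22) = 2.
Heap C: G(16) = 0.
Combined Grundy value = 0 ⊕ 2 ⊕ 0 = 2.
A winning move leaves total XOR = 0, i.e. changes one component's Grundy value g to g ⊕ X where X is the current total.
Heap A: need g' = 0⊕2 = 2. Options: 12−1→G=3, 12−6→G=2, 12−7→G=1. Hits: 1.
Heap B: need g' = 2⊕2 = 0. Options: 22−1→G=3, 22−6→G=0, 22−7→G=1. Hits: 1.
Heap C: need g' = 0⊕2 = 2. Options: 16−1→G=1, 16−6→G=2, 16−7→G=3. Hits: 1.

3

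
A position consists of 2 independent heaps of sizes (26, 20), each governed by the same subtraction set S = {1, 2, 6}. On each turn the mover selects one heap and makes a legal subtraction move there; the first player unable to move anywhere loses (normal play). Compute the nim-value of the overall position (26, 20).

1

All heaps use S = {1, 2, 6}:
G(0) = 0
G(1) = mex{0} = 1
G(2) = mex{1,0} = 2
G(3) = mex{2,1} = 0
G(4) = mex{0,2} = 1
G(5) = mex{1,0} = 2
G(6) = mex{2,1,0} = 3
G(7) = mex{3,2,1} = 0
G(8) = mex{0,3,2} = 1
G(9) = mex{1,0,0} = 2
G(10) = mex{2,1,1} = 0
G(11) = mex{0,2,2} = 1
G(12) = mex{1,0,3} = 2
G(13) = mex{2,1,0} = 3
G(14) = mex{3,2,1} = 0
G(15) = mex{0,3,2} = 1
G(16) = mex{1,0,0} = 2
G(17) = mex{2,1,1} = 0
G(18) = mex{0,2,2} = 1
G(19) = mex{1,0,3} = 2
G(20) = mex{2,1,0} = 3
G(21) = mex{3,2,1} = 0
G(22) = mex{0,3,2} = 1
G(23) = mex{1,0,0} = 2
G(24) = mex{2,1,1} = 0
G(25) = mex{0,2,2} = 1
G(26) = mex{1,0,3} = 2
Heap A: G(26) = 2.
Heap B: G(20) = 3.
Combined Grundy value = 2 ⊕ 3 = 1.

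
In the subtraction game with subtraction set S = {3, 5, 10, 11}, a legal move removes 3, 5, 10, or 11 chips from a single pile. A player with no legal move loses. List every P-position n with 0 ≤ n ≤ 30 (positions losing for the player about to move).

0, 1, 2, 8, 9, 15, 16, 17, 23, 24, 30

n :  0  1  2  3  4  5  6  7  8  9 10 11 12 13 14 15 16 17 18 19 20 21 22 23 24 25 26 27 28 29 30
G :  0  0  0  1  1  1  2  2  0  0  3  1  1  2  2  0  0  0  1  1  1  2  2  0  0  3  1  1  2  2  0
P-positions are exactly the n with G(n) = 0.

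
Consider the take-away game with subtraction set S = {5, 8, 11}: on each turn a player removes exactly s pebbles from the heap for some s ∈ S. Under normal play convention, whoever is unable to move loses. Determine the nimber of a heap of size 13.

n :  0  1  2  3  4  5  6  7  8  9 10 11 12 13
G :  0  0  0  0  0  1  1  1  1  1  2  2  2  2

2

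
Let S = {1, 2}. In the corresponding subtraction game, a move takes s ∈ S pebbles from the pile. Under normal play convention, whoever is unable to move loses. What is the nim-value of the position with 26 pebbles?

n :  0  1  2  3  4  5  6  7  8  9 10 11 12 13 14 15 16 17 18 19 20 21 22 23 24 25 26
G :  0  1  2  0  1  2  0  1  2  0  1  2  0  1  2  0  1  2  0  1  2  0  1  2  0  1  2

2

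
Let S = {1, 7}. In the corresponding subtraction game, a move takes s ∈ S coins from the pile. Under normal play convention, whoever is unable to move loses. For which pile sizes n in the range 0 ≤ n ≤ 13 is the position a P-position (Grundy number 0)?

n :  0  1  2  3  4  5  6  7  8  9 10 11 12 13
G :  0  1  0  1  0  1  0  1  0  1  0  1  0  1
P-positions are exactly the n with G(n) = 0.

0, 2, 4, 6, 8, 10, 12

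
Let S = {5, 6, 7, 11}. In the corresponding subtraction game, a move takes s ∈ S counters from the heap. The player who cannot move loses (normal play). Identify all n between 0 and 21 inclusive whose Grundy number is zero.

0, 1, 2, 3, 4, 16, 17, 18, 19, 20

n :  0  1  2  3  4  5  6  7  8  9 10 11 12 13 14 15 16 17 18 19 20 21
G :  0  0  0  0  0  1  1  1  1  1  2  2  2  2  2  3  0  0  0  0  0  1
P-positions are exactly the n with G(n) = 0.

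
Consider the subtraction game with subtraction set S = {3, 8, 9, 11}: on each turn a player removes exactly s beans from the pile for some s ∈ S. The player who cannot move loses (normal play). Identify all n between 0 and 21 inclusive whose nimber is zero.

n :  0  1  2  3  4  5  6  7  8  9 10 11 12 13 14 15 16 17 18 19 20 21
G :  0  0  0  1  1  1  0  0  2  1  1  3  2  2  2  3  3  3  2  0  0  0
P-positions are exactly the n with G(n) = 0.

0, 1, 2, 6, 7, 19, 20, 21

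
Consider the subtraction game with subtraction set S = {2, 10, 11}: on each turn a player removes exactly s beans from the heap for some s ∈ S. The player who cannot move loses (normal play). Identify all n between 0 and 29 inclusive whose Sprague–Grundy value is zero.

G(0) = 0
G(1) = mex{} = 0
G(2) = mex{0} = 1
G(3) = mex{0} = 1
G(4) = mex{1} = 0
G(5) = mex{1} = 0
G(6) = mex{0} = 1
G(7) = mex{0} = 1
G(8) = mex{1} = 0
G(9) = mex{1} = 0
G(10) = mex{0,0} = 1
G(11) = mex{0,0,0} = 1
G(12) = mex{1,1,0} = 2
G(13) = mex{1,1,1} = 0
G(14) = mex{2,0,1} = 3
G(15) = mex{0,0,0} = 1
G(16) = mex{3,1,0} = 2
G(17) = mex{1,1,1} = 0
G(18) = mex{2,0,1} = 3
G(19) = mex{0,0,0} = 1
G(20) = mex{3,1,0} = 2
G(21) = mex{1,1,1} = 0
G(22) = mex{2,2,1} = 0
G(23) = mex{0,0,2} = 1
G(24) = mex{0,3,0} = 1
G(25) = mex{1,1,3} = 0
G(26) = mex{1,2,1} = 0
G(27) = mex{0,0,2} = 1
G(28) = mex{0,3,0} = 1
G(29) = mex{1,1,3} = 0
P-positions are exactly the n with G(n) = 0.

0, 1, 4, 5, 8, 9, 13, 17, 21, 22, 25, 26, 29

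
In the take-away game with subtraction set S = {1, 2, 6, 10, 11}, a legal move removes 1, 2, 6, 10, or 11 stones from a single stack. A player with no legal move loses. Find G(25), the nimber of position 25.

G(0) = 0
G(1) = mex{0} = 1
G(2) = mex{1,0} = 2
G(3) = mex{2,1} = 0
G(4) = mex{0,2} = 1
G(5) = mex{1,0} = 2
G(6) = mex{2,1,0} = 3
G(7) = mex{3,2,1} = 0
G(8) = mex{0,3,2} = 1
G(9) = mex{1,0,0} = 2
G(10) = mex{2,1,1,0} = 3
G(11) = mex{3,2,2,1,0} = 4
G(12) = mex{4,3,3,2,1} = 0
G(13) = mex{0,4,0,0,2} = 1
G(14) = mex{1,0,1,1,0} = 2
G(15) = mex{2,1,2,2,1} = 0
G(16) = mex{0,2,3,3,2} = 1
G(17) = mex{1,0,4,0,3} = 2
G(18) = mex{2,1,0,1,0} = 3
G(19) = mex{3,2,1,2,1} = 0
G(20) = mex{0,3,2,3,2} = 1
G(21) = mex{1,0,0,4,3} = 2
G(22) = mex{2,1,1,0,4} = 3
G(23) = mex{3,2,2,1,0} = 4
G(24) = mex{4,3,3,2,1} = 0
G(25) = mex{0,4,0,0,2} = 1

1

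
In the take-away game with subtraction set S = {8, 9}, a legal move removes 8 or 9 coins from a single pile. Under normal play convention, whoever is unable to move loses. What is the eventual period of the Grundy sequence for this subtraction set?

17

G(0) = 0
G(1) = mex{} = 0
G(2) = mex{} = 0
G(3) = mex{} = 0
G(4) = mex{} = 0
G(5) = mex{} = 0
G(6) = mex{} = 0
G(7) = mex{} = 0
G(8) = mex{0} = 1
G(9) = mex{0,0} = 1
G(10) = mex{0,0} = 1
G(11) = mex{0,0} = 1
G(12) = mex{0,0} = 1
G(13) = mex{0,0} = 1
G(14) = mex{0,0} = 1
G(15) = mex{0,0} = 1
G(16) = mex{1,0} = 2
G(17) = mex{1,1} = 0
G(18) = mex{1,1} = 0
G(19) = mex{1,1} = 0
G(20) = mex{1,1} = 0
G(21) = mex{1,1} = 0
G(22) = mex{1,1} = 0
G(23) = mex{1,1} = 0
G(24) = mex{2,1} = 0
G(25) = mex{0,2} = 1
G(26) = mex{0,0} = 1
G(27) = mex{0,0} = 1
G(28) = mex{0,0} = 1
G(29) = mex{0,0} = 1
G(30) = mex{0,0} = 1
G(31) = mex{0,0} = 1
G(32) = mex{0,0} = 1
G(33) = mex{1,0} = 2
G(34) = mex{1,1} = 0
G(35) = mex{1,1} = 0
G(n+17) = G(n) holds for n = 0,…,8 (a full window of length max(S) = 9), so the sequence is purely periodic with period 17.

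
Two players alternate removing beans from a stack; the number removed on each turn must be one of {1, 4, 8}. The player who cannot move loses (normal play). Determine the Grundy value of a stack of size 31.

n :  0  1  2  3  4  5  6  7  8  9 10 11 12 13 14 15 16 17 18 19 20 21 22 23 24 25 26 27 28 29 30 31
G :  0  1  0  1  2  0  1  0  1  2  3  2  0  1  0  1  2  0  1  0  1  2  3  2  0  1  0  1  2  0  1  0

0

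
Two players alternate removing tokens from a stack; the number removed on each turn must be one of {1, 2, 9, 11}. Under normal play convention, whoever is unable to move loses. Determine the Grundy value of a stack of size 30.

n :  0  1  2  3  4  5  6  7  8  9 10 11 12 13 14 15 16 17 18 19 20 21 22 23 24 25 26 27 28 29 30
G :  0  1  2  0  1  2  0  1  2  3  0  1  2  0  1  2  0  1  2  3  0  1  2  0  1  2  0  1  2  3  0

0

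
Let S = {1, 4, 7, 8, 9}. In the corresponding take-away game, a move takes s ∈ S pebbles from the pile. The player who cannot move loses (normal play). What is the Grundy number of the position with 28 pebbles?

3

n :  0  1  2  3  4  5  6  7  8  9 10 11 12 13 14 15 16 17 18 19 20 21 22 23 24 25 26 27 28
G :  0  1  0  1  2  0  1  2  3  2  3  4  5  3  4  0  1  0  1  2  0  1  2  3  2  3  4  5  3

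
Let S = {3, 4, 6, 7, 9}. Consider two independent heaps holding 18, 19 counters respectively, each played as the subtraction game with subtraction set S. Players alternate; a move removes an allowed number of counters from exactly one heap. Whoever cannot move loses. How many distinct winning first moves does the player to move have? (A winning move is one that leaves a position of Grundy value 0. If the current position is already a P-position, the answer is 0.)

All heaps use S = {3, 4, 6, 7, 9}:
G(0) = 0
G(1) = mex{} = 0
G(2) = mex{} = 0
G(3) = mex{0} = 1
G(4) = mex{0,0} = 1
G(5) = mex{0,0} = 1
G(6) = mex{1,0,0} = 2
G(7) = mex{1,1,0,0} = 2
G(8) = mex{1,1,0,0} = 2
G(9) = mex{2,1,1,0,0} = 3
G(10) = mex{2,2,1,1,0} = 3
G(11) = mex{2,2,1,1,0} = 3
G(12) = mex{3,2,2,1,1} = 0
G(13) = mex{3,3,2,2,1} = 0
G(14) = mex{3,3,2,2,1} = 0
G(15) = mex{0,3,3,2,2} = 1
G(16) = mex{0,0,3,3,2} = 1
G(17) = mex{0,0,3,3,2} = 1
G(18) = mex{1,0,0,3,3} = 2
G(19) = mex{1,1,0,0,3} = 2
Heap A: G(18) = 2.
Heap B: G(19) = 2.
Combined Grundy value = 2 ⊕ 2 = 0.
A winning move leaves total XOR = 0, i.e. changes one component's Grundy value g to g ⊕ X where X is the current total.
Heap A: target g' = 2⊕0 = 2, but every legal move changes the Grundy value (mex property), so 0 moves.
Heap B: target g' = 2⊕0 = 2, but every legal move changes the Grundy value (mex property), so 0 moves.

0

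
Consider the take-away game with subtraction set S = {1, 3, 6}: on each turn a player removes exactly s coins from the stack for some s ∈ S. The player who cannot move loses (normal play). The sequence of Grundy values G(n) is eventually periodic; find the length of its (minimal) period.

G(0) = 0
G(1) = mex{0} = 1
G(2) = mex{1} = 0
G(3) = mex{0,0} = 1
G(4) = mex{1,1} = 0
G(5) = mex{0,0} = 1
G(6) = mex{1,1,0} = 2
G(7) = mex{2,0,1} = 3
G(8) = mex{3,1,0} = 2
G(9) = mex{2,2,1} = 0
G(10) = mex{0,3,0} = 1
G(11) = mex{1,2,1} = 0
G(12) = mex{0,0,2} = 1
G(13) = mex{1,1,3} = 0
G(14) = mex{0,0,2} = 1
G(15) = mex{1,1,0} = 2
G(16) = mex{2,0,1} = 3
G(17) = mex{3,1,0} = 2
G(18) = mex{2,2,1} = 0
G(19) = mex{0,3,0} = 1
G(n+9) = G(n) holds for n = 0,…,5 (a full window of length max(S) = 6), so the sequence is purely periodic with period 9.

9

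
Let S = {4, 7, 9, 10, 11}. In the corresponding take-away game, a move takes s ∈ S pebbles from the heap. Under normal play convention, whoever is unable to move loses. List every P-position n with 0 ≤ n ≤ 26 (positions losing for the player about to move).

0, 1, 2, 3, 15, 16, 17, 18

G(0) = 0
G(1) = mex{} = 0
G(2) = mex{} = 0
G(3) = mex{} = 0
G(4) = mex{0} = 1
G(5) = mex{0} = 1
G(6) = mex{0} = 1
G(7) = mex{0,0} = 1
G(8) = mex{1,0} = 2
G(9) = mex{1,0,0} = 2
G(10) = mex{1,0,0,0} = 2
G(11) = mex{1,1,0,0,0} = 2
G(12) = mex{2,1,0,0,0} = 3
G(13) = mex{2,1,1,0,0} = 3
G(14) = mex{2,1,1,1,0} = 3
G(15) = mex{2,2,1,1,1} = 0
G(16) = mex{3,2,1,1,1} = 0
G(17) = mex{3,2,2,1,1} = 0
G(18) = mex{3,2,2,2,1} = 0
G(19) = mex{0,3,2,2,2} = 1
G(20) = mex{0,3,2,2,2} = 1
G(21) = mex{0,3,3,2,2} = 1
G(22) = mex{0,0,3,3,2} = 1
G(23) = mex{1,0,3,3,3} = 2
G(24) = mex{1,0,0,3,3} = 2
G(25) = mex{1,0,0,0,3} = 2
G(26) = mex{1,1,0,0,0} = 2
P-positions are exactly the n with G(n) = 0.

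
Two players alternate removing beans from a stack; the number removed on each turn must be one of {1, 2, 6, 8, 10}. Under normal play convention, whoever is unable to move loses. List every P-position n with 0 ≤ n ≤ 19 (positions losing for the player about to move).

n :  0  1  2  3  4  5  6  7  8  9 10 11 12 13 14 15 16 17 18 19
G :  0  1  2  0  1  2  3  0  1  2  3  4  0  1  2  3  0  1  2  0
P-positions are exactly the n with G(n) = 0.

0, 3, 7, 12, 16, 19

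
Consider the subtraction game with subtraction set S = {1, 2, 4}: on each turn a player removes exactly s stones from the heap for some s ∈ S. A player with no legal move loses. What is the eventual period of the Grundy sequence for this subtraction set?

3

n :  0  1  2  3  4  5  6  7  8  9 10 11 12 13 14
G :  0  1  2  0  1  2  0  1  2  0  1  2  0  1  2
G(n+3) = G(n) holds for n = 0,…,3 (a full window of length max(S) = 4), so the sequence is purely periodic with period 3.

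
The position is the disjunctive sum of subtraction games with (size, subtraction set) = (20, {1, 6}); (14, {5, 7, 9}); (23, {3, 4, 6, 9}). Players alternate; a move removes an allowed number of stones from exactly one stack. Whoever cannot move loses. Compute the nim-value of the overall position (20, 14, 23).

Stack A, S = {1, 6}:
G(0) = 0
G(1) = mex{0} = 1
G(2) = mex{1} = 0
G(3) = mex{0} = 1
G(4) = mex{1} = 0
G(5) = mex{0} = 1
G(6) = mex{1,0} = 2
G(7) = mex{2,1} = 0
G(8) = mex{0,0} = 1
G(9) = mex{1,1} = 0
G(10) = mex{0,0} = 1
G(11) = mex{1,1} = 0
G(12) = mex{0,2} = 1
G(13) = mex{1,0} = 2
G(14) = mex{2,1} = 0
G(15) = mex{0,0} = 1
G(16) = mex{1,1} = 0
G(17) = mex{0,0} = 1
G(18) = mex{1,1} = 0
G(19) = mex{0,2} = 1
G(20) = mex{1,0} = 2
G_A(20) = 2.
Stack B, S = {5, 7, 9}:
n :  0  1  2  3  4  5  6  7  8  9 10 11 12 13 14
G :  0  0  0  0  0  1  1  1  1  1  2  2  2  2  0
G_B(14) = 0.
Stack C, S = {3, 4, 6, 9}:
n :  0  1  2  3  4  5  6  7  8  9 10 11 12 13 14 15 16 17 18 19 20 21 22 23
G :  0  0  0  1  1  1  2  2  2  3  3  3  0  0  0  1  1  1  2  2  2  3  3  3
G_C(23) = 3.
Combined Grundy value = 2 ⊕ 0 ⊕ 3 = 1.

1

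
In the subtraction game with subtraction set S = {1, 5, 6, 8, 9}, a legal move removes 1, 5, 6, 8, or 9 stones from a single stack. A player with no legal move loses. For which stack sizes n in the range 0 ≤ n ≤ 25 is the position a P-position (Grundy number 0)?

0, 2, 4, 14, 16, 18

n :  0  1  2  3  4  5  6  7  8  9 10 11 12 13 14 15 16 17 18 19 20 21 22 23 24 25
G :  0  1  0  1  0  1  2  3  2  3  2  3  4  5  0  1  0  1  0  1  2  3  2  3  2  3
P-positions are exactly the n with G(n) = 0.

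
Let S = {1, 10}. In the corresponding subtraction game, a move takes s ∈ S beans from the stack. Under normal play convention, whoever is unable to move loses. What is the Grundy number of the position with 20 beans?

n :  0  1  2  3  4  5  6  7  8  9 10 11 12 13 14 15 16 17 18 19 20
G :  0  1  0  1  0  1  0  1  0  1  2  0  1  0  1  0  1  0  1  0  1

1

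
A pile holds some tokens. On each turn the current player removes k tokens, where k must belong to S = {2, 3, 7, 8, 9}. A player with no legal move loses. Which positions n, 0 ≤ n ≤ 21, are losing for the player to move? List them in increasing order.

0, 1, 5, 6, 11, 16, 17, 21

n :  0  1  2  3  4  5  6  7  8  9 10 11 12 13 14 15 16 17 18 19 20 21
G :  0  0  1  1  2  0  0  1  1  2  2  0  3  1  2  2  0  0  1  1  2  0
P-positions are exactly the n with G(n) = 0.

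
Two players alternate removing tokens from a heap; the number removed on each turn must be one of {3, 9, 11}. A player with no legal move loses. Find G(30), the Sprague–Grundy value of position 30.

G(0) = 0
G(1) = mex{} = 0
G(2) = mex{} = 0
G(3) = mex{0} = 1
G(4) = mex{0} = 1
G(5) = mex{0} = 1
G(6) = mex{1} = 0
G(7) = mex{1} = 0
G(8) = mex{1} = 0
G(9) = mex{0,0} = 1
G(10) = mex{0,0} = 1
G(11) = mex{0,0,0} = 1
G(12) = mex{1,1,0} = 2
G(13) = mex{1,1,0} = 2
G(14) = mex{1,1,1} = 0
G(15) = mex{2,0,1} = 3
G(16) = mex{2,0,1} = 3
G(17) = mex{0,0,0} = 1
G(18) = mex{3,1,0} = 2
G(19) = mex{3,1,0} = 2
G(20) = mex{1,1,1} = 0
G(21) = mex{2,2,1} = 0
G(22) = mex{2,2,1} = 0
G(23) = mex{0,0,2} = 1
G(24) = mex{0,3,2} = 1
G(25) = mex{0,3,0} = 1
G(26) = mex{1,1,3} = 0
G(27) = mex{1,2,3} = 0
G(28) = mex{1,2,1} = 0
G(29) = mex{0,0,2} = 1
G(30) = mex{0,0,2} = 1

1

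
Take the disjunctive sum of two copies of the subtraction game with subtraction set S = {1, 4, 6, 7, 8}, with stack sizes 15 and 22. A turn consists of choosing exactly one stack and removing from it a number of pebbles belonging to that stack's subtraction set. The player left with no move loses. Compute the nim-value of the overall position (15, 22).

All stacks use S = {1, 4, 6, 7, 8}:
G(0) = 0
G(1) = mex{0} = 1
G(2) = mex{1} = 0
G(3) = mex{0} = 1
G(4) = mex{1,0} = 2
G(5) = mex{2,1} = 0
G(6) = mex{0,0,0} = 1
G(7) = mex{1,1,1,0} = 2
G(8) = mex{2,2,0,1,0} = 3
G(9) = mex{3,0,1,0,1} = 2
G(10) = mex{2,1,2,1,0} = 3
G(11) = mex{3,2,0,2,1} = 4
G(12) = mex{4,3,1,0,2} = 5
G(13) = mex{5,2,2,1,0} = 3
G(14) = mex{3,3,3,2,1} = 0
G(15) = mex{0,4,2,3,2} = 1
G(16) = mex{1,5,3,2,3} = 0
G(17) = mex{0,3,4,3,2} = 1
G(18) = mex{1,0,5,4,3} = 2
G(19) = mex{2,1,3,5,4} = 0
G(20) = mex{0,0,0,3,5} = 1
G(21) = mex{1,1,1,0,3} = 2
G(22) = mex{2,2,0,1,0} = 3
Stack A: G(15) = 1.
Stack B: G(22) = 3.
Combined Grundy value = 1 ⊕ 3 = 2.

2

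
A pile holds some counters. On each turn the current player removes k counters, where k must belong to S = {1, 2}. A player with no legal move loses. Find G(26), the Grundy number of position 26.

2

G(0) = 0
G(1) = mex{0} = 1
G(2) = mex{1,0} = 2
G(3) = mex{2,1} = 0
G(4) = mex{0,2} = 1
G(5) = mex{1,0} = 2
G(6) = mex{2,1} = 0
G(7) = mex{0,2} = 1
G(8) = mex{1,0} = 2
G(9) = mex{2,1} = 0
G(10) = mex{0,2} = 1
G(11) = mex{1,0} = 2
G(12) = mex{2,1} = 0
G(13) = mex{0,2} = 1
G(14) = mex{1,0} = 2
G(15) = mex{2,1} = 0
G(16) = mex{0,2} = 1
G(17) = mex{1,0} = 2
G(18) = mex{2,1} = 0
G(19) = mex{0,2} = 1
G(20) = mex{1,0} = 2
G(21) = mex{2,1} = 0
G(22) = mex{0,2} = 1
G(23) = mex{1,0} = 2
G(24) = mex{2,1} = 0
G(25) = mex{0,2} = 1
G(26) = mex{1,0} = 2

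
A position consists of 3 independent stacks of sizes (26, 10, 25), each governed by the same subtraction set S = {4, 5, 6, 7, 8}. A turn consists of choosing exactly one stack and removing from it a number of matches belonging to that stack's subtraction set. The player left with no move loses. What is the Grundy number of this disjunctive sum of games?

All stacks use S = {4, 5, 6, 7, 8}:
n :  0  1  2  3  4  5  6  7  8  9 10 11 12 13 14 15 16 17 18 19 20 21 22 23 24 25 26
G :  0  0  0  0  1  1  1  1  2  2  2  2  0  0  0  0  1  1  1  1  2  2  2  2  0  0  0
Stack A: G(26) = 0.
Stack B: G(10) = 2.
Stack C: G(25) = 0.
Combined Grundy value = 0 ⊕ 2 ⊕ 0 = 2.

2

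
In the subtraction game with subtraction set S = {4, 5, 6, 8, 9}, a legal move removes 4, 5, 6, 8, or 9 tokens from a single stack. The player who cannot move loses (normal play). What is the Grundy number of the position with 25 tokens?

G(0) = 0
G(1) = mex{} = 0
G(2) = mex{} = 0
G(3) = mex{} = 0
G(4) = mex{0} = 1
G(5) = mex{0,0} = 1
G(6) = mex{0,0,0} = 1
G(7) = mex{0,0,0} = 1
G(8) = mex{1,0,0,0} = 2
G(9) = mex{1,1,0,0,0} = 2
G(10) = mex{1,1,1,0,0} = 2
G(11) = mex{1,1,1,0,0} = 2
G(12) = mex{2,1,1,1,0} = 3
G(13) = mex{2,2,1,1,1} = 0
G(14) = mex{2,2,2,1,1} = 0
G(15) = mex{2,2,2,1,1} = 0
G(16) = mex{3,2,2,2,1} = 0
G(17) = mex{0,3,2,2,2} = 1
G(18) = mex{0,0,3,2,2} = 1
G(19) = mex{0,0,0,2,2} = 1
G(20) = mex{0,0,0,3,2} = 1
G(21) = mex{1,0,0,0,3} = 2
G(22) = mex{1,1,0,0,0} = 2
G(23) = mex{1,1,1,0,0} = 2
G(24) = mex{1,1,1,0,0} = 2
G(25) = mex{2,1,1,1,0} = 3

3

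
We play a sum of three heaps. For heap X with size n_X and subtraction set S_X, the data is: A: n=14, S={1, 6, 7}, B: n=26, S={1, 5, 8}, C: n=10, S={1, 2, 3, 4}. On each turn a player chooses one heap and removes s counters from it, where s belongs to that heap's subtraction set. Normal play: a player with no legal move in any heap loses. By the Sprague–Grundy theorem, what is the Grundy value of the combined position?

0

Heap A, S = {1, 6, 7}:
n :  0  1  2  3  4  5  6  7  8  9 10 11 12 13 14
G :  0  1  0  1  0  1  2  3  2  3  2  3  0  1  0
G_A(14) = 0.
Heap B, S = {1, 5, 8}:
n :  0  1  2  3  4  5  6  7  8  9 10 11 12 13 14 15 16 17 18 19 20 21 22 23 24 25 26
G :  0  1  0  1  0  1  0  1  2  3  2  3  2  0  1  0  1  0  1  0  1  2  3  2  3  2  0
G_B(26) = 0.
Heap C, S = {1, 2, 3, 4}:
G(0) = 0
G(1) = mex{0} = 1
G(2) = mex{1,0} = 2
G(3) = mex{2,1,0} = 3
G(4) = mex{3,2,1,0} = 4
G(5) = mex{4,3,2,1} = 0
G(6) = mex{0,4,3,2} = 1
G(7) = mex{1,0,4,3} = 2
G(8) = mex{2,1,0,4} = 3
G(9) = mex{3,2,1,0} = 4
G(10) = mex{4,3,2,1} = 0
G_C(10) = 0.
Combined Grundy value = 0 ⊕ 0 ⊕ 0 = 0.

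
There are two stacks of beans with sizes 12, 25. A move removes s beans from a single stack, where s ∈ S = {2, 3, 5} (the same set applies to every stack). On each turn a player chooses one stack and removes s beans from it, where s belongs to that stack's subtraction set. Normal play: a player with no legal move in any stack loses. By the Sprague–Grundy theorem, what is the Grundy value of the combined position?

0

All stacks use S = {2, 3, 5}:
G(0) = 0
G(1) = mex{} = 0
G(2) = mex{0} = 1
G(3) = mex{0,0} = 1
G(4) = mex{1,0} = 2
G(5) = mex{1,1,0} = 2
G(6) = mex{2,1,0} = 3
G(7) = mex{2,2,1} = 0
G(8) = mex{3,2,1} = 0
G(9) = mex{0,3,2} = 1
G(10) = mex{0,0,2} = 1
G(11) = mex{1,0,3} = 2
G(12) = mex{1,1,0} = 2
G(13) = mex{2,1,0} = 3
G(14) = mex{2,2,1} = 0
G(15) = mex{3,2,1} = 0
G(16) = mex{0,3,2} = 1
G(17) = mex{0,0,2} = 1
G(18) = mex{1,0,3} = 2
G(19) = mex{1,1,0} = 2
G(20) = mex{2,1,0} = 3
G(21) = mex{2,2,1} = 0
G(22) = mex{3,2,1} = 0
G(23) = mex{0,3,2} = 1
G(24) = mex{0,0,2} = 1
G(25) = mex{1,0,3} = 2
Stack A: G(12) = 2.
Stack B: G(25) = 2.
Combined Grundy value = 2 ⊕ 2 = 0.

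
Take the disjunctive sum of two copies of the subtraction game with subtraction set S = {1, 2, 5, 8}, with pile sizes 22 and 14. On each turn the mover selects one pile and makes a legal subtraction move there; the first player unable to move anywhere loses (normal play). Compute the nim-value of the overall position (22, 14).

3

All piles use S = {1, 2, 5, 8}:
n :  0  1  2  3  4  5  6  7  8  9 10 11 12 13 14 15 16 17 18 19 20 21 22
G :  0  1  2  0  1  2  0  1  2  0  1  2  0  1  2  0  1  2  0  1  2  0  1
Pile A: G(22) = 1.
Pile B: G(14) = 2.
Combined Grundy value = 1 ⊕ 2 = 3.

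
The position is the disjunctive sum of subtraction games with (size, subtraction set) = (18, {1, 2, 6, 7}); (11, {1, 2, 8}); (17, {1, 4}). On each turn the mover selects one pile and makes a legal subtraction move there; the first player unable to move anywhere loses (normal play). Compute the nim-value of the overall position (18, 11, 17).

0

Pile A, S = {1, 2, 6, 7}:
G(0) = 0
G(1) = mex{0} = 1
G(2) = mex{1,0} = 2
G(3) = mex{2,1} = 0
G(4) = mex{0,2} = 1
G(5) = mex{1,0} = 2
G(6) = mex{2,1,0} = 3
G(7) = mex{3,2,1,0} = 4
G(8) = mex{4,3,2,1} = 0
G(9) = mex{0,4,0,2} = 1
G(10) = mex{1,0,1,0} = 2
G(11) = mex{2,1,2,1} = 0
G(12) = mex{0,2,3,2} = 1
G(13) = mex{1,0,4,3} = 2
G(14) = mex{2,1,0,4} = 3
G(15) = mex{3,2,1,0} = 4
G(16) = mex{4,3,2,1} = 0
G(17) = mex{0,4,0,2} = 1
G(18) = mex{1,0,1,0} = 2
G_A(18) = 2.
Pile B, S = {1, 2, 8}:
G(0) = 0
G(1) = mex{0} = 1
G(2) = mex{1,0} = 2
G(3) = mex{2,1} = 0
G(4) = mex{0,2} = 1
G(5) = mex{1,0} = 2
G(6) = mex{2,1} = 0
G(7) = mex{0,2} = 1
G(8) = mex{1,0,0} = 2
G(9) = mex{2,1,1} = 0
G(10) = mex{0,2,2} = 1
G(11) = mex{1,0,0} = 2
G_B(11) = 2.
Pile C, S = {1, 4}:
n :  0  1  2  3  4  5  6  7  8  9 10 11 12 13 14 15 16 17
G :  0  1  0  1  2  0  1  0  1  2  0  1  0  1  2  0  1  0
G_C(17) = 0.
Combined Grundy value = 2 ⊕ 2 ⊕ 0 = 0.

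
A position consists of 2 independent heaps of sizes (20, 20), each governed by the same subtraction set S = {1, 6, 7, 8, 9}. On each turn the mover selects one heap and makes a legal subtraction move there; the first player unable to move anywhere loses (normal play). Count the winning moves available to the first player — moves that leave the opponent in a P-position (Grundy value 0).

0

All heaps use S = {1, 6, 7, 8, 9}:
n :  0  1  2  3  4  5  6  7  8  9 10 11 12 13 14 15 16 17 18 19 20
G :  0  1  0  1  0  1  2  3  2  3  2  3  4  5  0  1  0  1  0  1  2
Heap A: G(20) = 2.
Heap B: G(20) = 2.
Combined Grundy value = 2 ⊕ 2 = 0.
A winning move leaves total XOR = 0, i.e. changes one component's Grundy value g to g ⊕ X where X is the current total.
Heap A: target g' = 2⊕0 = 2, but every legal move changes the Grundy value (mex property), so 0 moves.
Heap B: target g' = 2⊕0 = 2, but every legal move changes the Grundy value (mex property), so 0 moves.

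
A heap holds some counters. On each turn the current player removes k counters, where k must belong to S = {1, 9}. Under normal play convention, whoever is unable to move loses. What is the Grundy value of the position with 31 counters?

1

n :  0  1  2  3  4  5  6  7  8  9 10 11 12 13 14 15 16 17 18 19 20 21 22 23 24 25 26 27 28 29 30 31
G :  0  1  0  1  0  1  0  1  0  1  0  1  0  1  0  1  0  1  0  1  0  1  0  1  0  1  0  1  0  1  0  1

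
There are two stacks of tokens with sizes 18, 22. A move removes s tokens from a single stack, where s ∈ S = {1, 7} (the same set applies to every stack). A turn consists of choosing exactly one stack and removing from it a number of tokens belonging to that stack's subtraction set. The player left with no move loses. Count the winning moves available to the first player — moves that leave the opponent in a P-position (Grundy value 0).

0

All stacks use S = {1, 7}:
n :  0  1  2  3  4  5  6  7  8  9 10 11 12 13 14 15 16 17 18 19 20 21 22
G :  0  1  0  1  0  1  0  1  0  1  0  1  0  1  0  1  0  1  0  1  0  1  0
Stack A: G(18) = 0.
Stack B: G(22) = 0.
Combined Grundy value = 0 ⊕ 0 = 0.
A winning move leaves total XOR = 0, i.e. changes one component's Grundy value g to g ⊕ X where X is the current total.
Stack A: target g' = 0⊕0 = 0, but every legal move changes the Grundy value (mex property), so 0 moves.
Stack B: target g' = 0⊕0 = 0, but every legal move changes the Grundy value (mex property), so 0 moves.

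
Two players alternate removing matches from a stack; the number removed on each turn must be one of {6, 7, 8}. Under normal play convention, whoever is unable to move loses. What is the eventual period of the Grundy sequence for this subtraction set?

14

n :  0  1  2  3  4  5  6  7  8  9 10 11 12 13 14 15 16 17 18 19 20 21 22 23 24 25 26 27 28 29
G :  0  0  0  0  0  0  1  1  1  1  1  1  2  2  0  0  0  0  0  0  1  1  1  1  1  1  2  2  0  0
G(n+14) = G(n) holds for n = 0,…,7 (a full window of length max(S) = 8), so the sequence is purely periodic with period 14.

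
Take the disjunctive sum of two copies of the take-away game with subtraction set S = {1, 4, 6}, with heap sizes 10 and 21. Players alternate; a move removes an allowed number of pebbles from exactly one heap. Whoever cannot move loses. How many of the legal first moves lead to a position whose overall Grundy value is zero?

4

All heaps use S = {1, 4, 6}:
G(0) = 0
G(1) = mex{0} = 1
G(2) = mex{1} = 0
G(3) = mex{0} = 1
G(4) = mex{1,0} = 2
G(5) = mex{2,1} = 0
G(6) = mex{0,0,0} = 1
G(7) = mex{1,1,1} = 0
G(8) = mex{0,2,0} = 1
G(9) = mex{1,0,1} = 2
G(10) = mex{2,1,2} = 0
G(11) = mex{0,0,0} = 1
G(12) = mex{1,1,1} = 0
G(13) = mex{0,2,0} = 1
G(14) = mex{1,0,1} = 2
G(15) = mex{2,1,2} = 0
G(16) = mex{0,0,0} = 1
G(17) = mex{1,1,1} = 0
G(18) = mex{0,2,0} = 1
G(19) = mex{1,0,1} = 2
G(20) = mex{2,1,2} = 0
G(21) = mex{0,0,0} = 1
Heap A: G(10) = 0.
Heap B: G(21) = 1.
Combined Grundy value = 0 ⊕ 1 = 1.
A winning move leaves total XOR = 0, i.e. changes one component's Grundy value g to g ⊕ X where X is the current total.
Heap A: need g' = 0⊕1 = 1. Options: 10−1→G=2, 10−4→G=1, 10−6→G=2. Hits: 1.
Heap B: need g' = 1⊕1 = 0. Options: 21−1→G=0, 21−4→G=0, 21−6→G=0. Hits: 3.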